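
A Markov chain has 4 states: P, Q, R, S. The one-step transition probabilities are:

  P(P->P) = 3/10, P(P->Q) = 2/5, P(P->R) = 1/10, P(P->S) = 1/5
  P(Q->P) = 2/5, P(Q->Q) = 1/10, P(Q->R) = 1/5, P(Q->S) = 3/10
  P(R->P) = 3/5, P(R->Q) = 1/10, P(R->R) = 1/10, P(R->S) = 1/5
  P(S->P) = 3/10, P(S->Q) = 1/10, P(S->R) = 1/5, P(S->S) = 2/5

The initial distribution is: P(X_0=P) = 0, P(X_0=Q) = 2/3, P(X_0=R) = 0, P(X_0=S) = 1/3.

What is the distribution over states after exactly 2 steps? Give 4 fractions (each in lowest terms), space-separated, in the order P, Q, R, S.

Propagating the distribution step by step (d_{t+1} = d_t * P):
d_0 = (P=0, Q=2/3, R=0, S=1/3)
  d_1[P] = 0*3/10 + 2/3*2/5 + 0*3/5 + 1/3*3/10 = 11/30
  d_1[Q] = 0*2/5 + 2/3*1/10 + 0*1/10 + 1/3*1/10 = 1/10
  d_1[R] = 0*1/10 + 2/3*1/5 + 0*1/10 + 1/3*1/5 = 1/5
  d_1[S] = 0*1/5 + 2/3*3/10 + 0*1/5 + 1/3*2/5 = 1/3
d_1 = (P=11/30, Q=1/10, R=1/5, S=1/3)
  d_2[P] = 11/30*3/10 + 1/10*2/5 + 1/5*3/5 + 1/3*3/10 = 37/100
  d_2[Q] = 11/30*2/5 + 1/10*1/10 + 1/5*1/10 + 1/3*1/10 = 21/100
  d_2[R] = 11/30*1/10 + 1/10*1/5 + 1/5*1/10 + 1/3*1/5 = 43/300
  d_2[S] = 11/30*1/5 + 1/10*3/10 + 1/5*1/5 + 1/3*2/5 = 83/300
d_2 = (P=37/100, Q=21/100, R=43/300, S=83/300)

Answer: 37/100 21/100 43/300 83/300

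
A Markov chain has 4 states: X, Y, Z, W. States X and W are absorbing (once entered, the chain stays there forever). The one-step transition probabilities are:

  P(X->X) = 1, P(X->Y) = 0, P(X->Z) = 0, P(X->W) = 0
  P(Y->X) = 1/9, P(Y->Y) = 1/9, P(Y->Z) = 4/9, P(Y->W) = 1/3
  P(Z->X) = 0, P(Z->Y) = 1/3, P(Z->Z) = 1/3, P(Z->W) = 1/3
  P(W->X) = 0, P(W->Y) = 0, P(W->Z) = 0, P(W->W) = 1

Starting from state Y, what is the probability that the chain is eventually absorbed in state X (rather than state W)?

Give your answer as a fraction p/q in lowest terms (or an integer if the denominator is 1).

Let a_i = P(absorbed in X | start in state i).
Boundary conditions: a_X = 1, a_W = 0.
For each transient state i, a_i = sum_j P(i->j) * a_j:
  a_Y = 1/9*a_X + 1/9*a_Y + 4/9*a_Z + 1/3*a_W
  a_Z = 0*a_X + 1/3*a_Y + 1/3*a_Z + 1/3*a_W

Substituting a_X = 1 and a_W = 0, rearrange to (I - Q) a = r where r[i] = P(i -> X):
  [8/9, -4/9] . (a_Y, a_Z) = 1/9
  [-1/3, 2/3] . (a_Y, a_Z) = 0

Solving yields:
  a_Y = 1/6
  a_Z = 1/12

Starting state is Y, so the absorption probability is a_Y = 1/6.

Answer: 1/6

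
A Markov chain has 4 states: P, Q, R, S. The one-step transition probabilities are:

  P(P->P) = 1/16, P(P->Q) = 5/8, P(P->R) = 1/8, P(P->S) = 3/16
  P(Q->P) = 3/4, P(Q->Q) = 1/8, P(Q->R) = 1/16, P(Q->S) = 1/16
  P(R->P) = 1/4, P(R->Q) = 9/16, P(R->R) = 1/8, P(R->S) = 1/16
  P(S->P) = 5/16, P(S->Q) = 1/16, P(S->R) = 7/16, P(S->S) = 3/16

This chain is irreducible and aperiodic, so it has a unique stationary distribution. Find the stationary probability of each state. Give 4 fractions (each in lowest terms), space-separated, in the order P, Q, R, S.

Answer: 2255/6088 2217/6088 859/6088 757/6088

Derivation:
The stationary distribution satisfies pi = pi * P, i.e.:
  pi_P = 1/16*pi_P + 3/4*pi_Q + 1/4*pi_R + 5/16*pi_S
  pi_Q = 5/8*pi_P + 1/8*pi_Q + 9/16*pi_R + 1/16*pi_S
  pi_R = 1/8*pi_P + 1/16*pi_Q + 1/8*pi_R + 7/16*pi_S
  pi_S = 3/16*pi_P + 1/16*pi_Q + 1/16*pi_R + 3/16*pi_S
with normalization: pi_P + pi_Q + pi_R + pi_S = 1.

Using the first 3 balance equations plus normalization, the linear system A*pi = b is:
  [-15/16, 3/4, 1/4, 5/16] . pi = 0
  [5/8, -7/8, 9/16, 1/16] . pi = 0
  [1/8, 1/16, -7/8, 7/16] . pi = 0
  [1, 1, 1, 1] . pi = 1

Solving yields:
  pi_P = 2255/6088
  pi_Q = 2217/6088
  pi_R = 859/6088
  pi_S = 757/6088

Verification (pi * P):
  2255/6088*1/16 + 2217/6088*3/4 + 859/6088*1/4 + 757/6088*5/16 = 2255/6088 = pi_P  (ok)
  2255/6088*5/8 + 2217/6088*1/8 + 859/6088*9/16 + 757/6088*1/16 = 2217/6088 = pi_Q  (ok)
  2255/6088*1/8 + 2217/6088*1/16 + 859/6088*1/8 + 757/6088*7/16 = 859/6088 = pi_R  (ok)
  2255/6088*3/16 + 2217/6088*1/16 + 859/6088*1/16 + 757/6088*3/16 = 757/6088 = pi_S  (ok)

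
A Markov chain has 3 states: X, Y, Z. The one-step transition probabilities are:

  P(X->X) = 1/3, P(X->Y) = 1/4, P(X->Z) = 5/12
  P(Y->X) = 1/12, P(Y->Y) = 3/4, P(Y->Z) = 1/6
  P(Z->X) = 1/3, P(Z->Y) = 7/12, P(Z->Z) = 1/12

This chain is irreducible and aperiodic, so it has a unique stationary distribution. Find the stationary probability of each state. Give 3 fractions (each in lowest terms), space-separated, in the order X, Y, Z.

The stationary distribution satisfies pi = pi * P, i.e.:
  pi_X = 1/3*pi_X + 1/12*pi_Y + 1/3*pi_Z
  pi_Y = 1/4*pi_X + 3/4*pi_Y + 7/12*pi_Z
  pi_Z = 5/12*pi_X + 1/6*pi_Y + 1/12*pi_Z
with normalization: pi_X + pi_Y + pi_Z = 1.

Using the first 2 balance equations plus normalization, the linear system A*pi = b is:
  [-2/3, 1/12, 1/3] . pi = 0
  [1/4, -1/4, 7/12] . pi = 0
  [1, 1, 1] . pi = 1

Solving yields:
  pi_X = 19/108
  pi_Y = 17/27
  pi_Z = 7/36

Verification (pi * P):
  19/108*1/3 + 17/27*1/12 + 7/36*1/3 = 19/108 = pi_X  (ok)
  19/108*1/4 + 17/27*3/4 + 7/36*7/12 = 17/27 = pi_Y  (ok)
  19/108*5/12 + 17/27*1/6 + 7/36*1/12 = 7/36 = pi_Z  (ok)

Answer: 19/108 17/27 7/36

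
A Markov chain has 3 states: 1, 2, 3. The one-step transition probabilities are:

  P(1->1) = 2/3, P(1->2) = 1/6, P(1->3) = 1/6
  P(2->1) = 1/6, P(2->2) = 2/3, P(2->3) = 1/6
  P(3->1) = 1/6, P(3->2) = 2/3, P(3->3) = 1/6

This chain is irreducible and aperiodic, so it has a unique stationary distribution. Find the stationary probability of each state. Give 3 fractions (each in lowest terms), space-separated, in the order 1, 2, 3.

The stationary distribution satisfies pi = pi * P, i.e.:
  pi_1 = 2/3*pi_1 + 1/6*pi_2 + 1/6*pi_3
  pi_2 = 1/6*pi_1 + 2/3*pi_2 + 2/3*pi_3
  pi_3 = 1/6*pi_1 + 1/6*pi_2 + 1/6*pi_3
with normalization: pi_1 + pi_2 + pi_3 = 1.

Using the first 2 balance equations plus normalization, the linear system A*pi = b is:
  [-1/3, 1/6, 1/6] . pi = 0
  [1/6, -1/3, 2/3] . pi = 0
  [1, 1, 1] . pi = 1

Solving yields:
  pi_1 = 1/3
  pi_2 = 1/2
  pi_3 = 1/6

Verification (pi * P):
  1/3*2/3 + 1/2*1/6 + 1/6*1/6 = 1/3 = pi_1  (ok)
  1/3*1/6 + 1/2*2/3 + 1/6*2/3 = 1/2 = pi_2  (ok)
  1/3*1/6 + 1/2*1/6 + 1/6*1/6 = 1/6 = pi_3  (ok)

Answer: 1/3 1/2 1/6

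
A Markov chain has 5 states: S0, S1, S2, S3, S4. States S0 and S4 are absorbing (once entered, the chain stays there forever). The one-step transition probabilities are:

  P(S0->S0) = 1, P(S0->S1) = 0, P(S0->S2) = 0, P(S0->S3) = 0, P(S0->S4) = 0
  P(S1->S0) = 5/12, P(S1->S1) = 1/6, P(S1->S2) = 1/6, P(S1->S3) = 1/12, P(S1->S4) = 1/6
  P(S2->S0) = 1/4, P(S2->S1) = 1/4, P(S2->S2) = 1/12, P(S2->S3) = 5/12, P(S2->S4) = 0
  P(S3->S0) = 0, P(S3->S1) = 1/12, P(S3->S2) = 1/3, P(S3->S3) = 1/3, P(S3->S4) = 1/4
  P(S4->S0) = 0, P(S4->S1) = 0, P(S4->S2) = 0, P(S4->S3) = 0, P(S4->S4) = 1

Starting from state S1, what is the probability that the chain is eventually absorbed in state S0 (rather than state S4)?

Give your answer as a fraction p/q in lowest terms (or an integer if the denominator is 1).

Let a_i = P(absorbed in S0 | start in state i).
Boundary conditions: a_S0 = 1, a_S4 = 0.
For each transient state i, a_i = sum_j P(i->j) * a_j:
  a_S1 = 5/12*a_S0 + 1/6*a_S1 + 1/6*a_S2 + 1/12*a_S3 + 1/6*a_S4
  a_S2 = 1/4*a_S0 + 1/4*a_S1 + 1/12*a_S2 + 5/12*a_S3 + 0*a_S4
  a_S3 = 0*a_S0 + 1/12*a_S1 + 1/3*a_S2 + 1/3*a_S3 + 1/4*a_S4

Substituting a_S0 = 1 and a_S4 = 0, rearrange to (I - Q) a = r where r[i] = P(i -> S0):
  [5/6, -1/6, -1/12] . (a_S1, a_S2, a_S3) = 5/12
  [-1/4, 11/12, -5/12] . (a_S1, a_S2, a_S3) = 1/4
  [-1/12, -1/3, 2/3] . (a_S1, a_S2, a_S3) = 0

Solving yields:
  a_S1 = 400/599
  a_S2 = 382/599
  a_S3 = 241/599

Starting state is S1, so the absorption probability is a_S1 = 400/599.

Answer: 400/599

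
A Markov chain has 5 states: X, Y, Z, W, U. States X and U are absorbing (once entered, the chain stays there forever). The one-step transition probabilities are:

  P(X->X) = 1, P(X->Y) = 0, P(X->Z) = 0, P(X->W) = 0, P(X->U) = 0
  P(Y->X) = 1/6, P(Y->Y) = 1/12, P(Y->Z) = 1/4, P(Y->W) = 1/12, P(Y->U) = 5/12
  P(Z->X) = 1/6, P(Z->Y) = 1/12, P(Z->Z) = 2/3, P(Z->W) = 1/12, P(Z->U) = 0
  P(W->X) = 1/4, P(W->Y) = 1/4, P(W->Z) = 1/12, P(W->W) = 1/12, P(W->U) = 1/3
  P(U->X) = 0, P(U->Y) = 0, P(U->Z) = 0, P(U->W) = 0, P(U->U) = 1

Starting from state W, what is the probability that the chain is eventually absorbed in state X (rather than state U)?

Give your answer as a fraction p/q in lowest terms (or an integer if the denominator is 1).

Answer: 189/418

Derivation:
Let a_i = P(absorbed in X | start in state i).
Boundary conditions: a_X = 1, a_U = 0.
For each transient state i, a_i = sum_j P(i->j) * a_j:
  a_Y = 1/6*a_X + 1/12*a_Y + 1/4*a_Z + 1/12*a_W + 5/12*a_U
  a_Z = 1/6*a_X + 1/12*a_Y + 2/3*a_Z + 1/12*a_W + 0*a_U
  a_W = 1/4*a_X + 1/4*a_Y + 1/12*a_Z + 1/12*a_W + 1/3*a_U

Substituting a_X = 1 and a_U = 0, rearrange to (I - Q) a = r where r[i] = P(i -> X):
  [11/12, -1/4, -1/12] . (a_Y, a_Z, a_W) = 1/6
  [-1/12, 1/3, -1/12] . (a_Y, a_Z, a_W) = 1/6
  [-1/4, -1/12, 11/12] . (a_Y, a_Z, a_W) = 1/4

Solving yields:
  a_Y = 175/418
  a_Z = 150/209
  a_W = 189/418

Starting state is W, so the absorption probability is a_W = 189/418.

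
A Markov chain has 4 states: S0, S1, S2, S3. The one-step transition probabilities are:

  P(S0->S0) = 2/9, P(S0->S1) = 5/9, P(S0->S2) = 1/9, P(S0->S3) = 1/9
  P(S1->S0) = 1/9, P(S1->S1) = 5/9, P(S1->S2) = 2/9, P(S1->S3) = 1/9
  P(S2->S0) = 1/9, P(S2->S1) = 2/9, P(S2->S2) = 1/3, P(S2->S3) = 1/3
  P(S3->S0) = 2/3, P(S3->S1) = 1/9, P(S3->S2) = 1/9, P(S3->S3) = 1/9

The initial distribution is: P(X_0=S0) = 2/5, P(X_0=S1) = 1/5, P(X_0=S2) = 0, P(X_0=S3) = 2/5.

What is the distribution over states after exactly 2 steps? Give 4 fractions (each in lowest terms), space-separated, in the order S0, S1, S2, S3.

Propagating the distribution step by step (d_{t+1} = d_t * P):
d_0 = (S0=2/5, S1=1/5, S2=0, S3=2/5)
  d_1[S0] = 2/5*2/9 + 1/5*1/9 + 0*1/9 + 2/5*2/3 = 17/45
  d_1[S1] = 2/5*5/9 + 1/5*5/9 + 0*2/9 + 2/5*1/9 = 17/45
  d_1[S2] = 2/5*1/9 + 1/5*2/9 + 0*1/3 + 2/5*1/9 = 2/15
  d_1[S3] = 2/5*1/9 + 1/5*1/9 + 0*1/3 + 2/5*1/9 = 1/9
d_1 = (S0=17/45, S1=17/45, S2=2/15, S3=1/9)
  d_2[S0] = 17/45*2/9 + 17/45*1/9 + 2/15*1/9 + 1/9*2/3 = 29/135
  d_2[S1] = 17/45*5/9 + 17/45*5/9 + 2/15*2/9 + 1/9*1/9 = 187/405
  d_2[S2] = 17/45*1/9 + 17/45*2/9 + 2/15*1/3 + 1/9*1/9 = 74/405
  d_2[S3] = 17/45*1/9 + 17/45*1/9 + 2/15*1/3 + 1/9*1/9 = 19/135
d_2 = (S0=29/135, S1=187/405, S2=74/405, S3=19/135)

Answer: 29/135 187/405 74/405 19/135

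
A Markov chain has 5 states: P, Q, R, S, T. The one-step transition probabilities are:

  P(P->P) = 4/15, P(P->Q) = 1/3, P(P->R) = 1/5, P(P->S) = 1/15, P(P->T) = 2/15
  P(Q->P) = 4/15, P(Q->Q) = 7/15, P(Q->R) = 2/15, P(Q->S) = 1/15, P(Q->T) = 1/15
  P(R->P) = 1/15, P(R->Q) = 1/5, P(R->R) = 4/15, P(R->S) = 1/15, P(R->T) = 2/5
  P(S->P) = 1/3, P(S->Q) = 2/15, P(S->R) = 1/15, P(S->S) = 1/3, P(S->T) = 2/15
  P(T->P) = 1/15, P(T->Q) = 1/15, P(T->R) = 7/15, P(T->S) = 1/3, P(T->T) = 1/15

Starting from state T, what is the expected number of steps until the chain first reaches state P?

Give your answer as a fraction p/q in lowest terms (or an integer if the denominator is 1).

Let h_i = expected steps to first reach P from state i.
Boundary: h_P = 0.
First-step equations for the other states:
  h_Q = 1 + 4/15*h_P + 7/15*h_Q + 2/15*h_R + 1/15*h_S + 1/15*h_T
  h_R = 1 + 1/15*h_P + 1/5*h_Q + 4/15*h_R + 1/15*h_S + 2/5*h_T
  h_S = 1 + 1/3*h_P + 2/15*h_Q + 1/15*h_R + 1/3*h_S + 2/15*h_T
  h_T = 1 + 1/15*h_P + 1/15*h_Q + 7/15*h_R + 1/3*h_S + 1/15*h_T

Substituting h_P = 0 and rearranging gives the linear system (I - Q) h = 1:
  [8/15, -2/15, -1/15, -1/15] . (h_Q, h_R, h_S, h_T) = 1
  [-1/5, 11/15, -1/15, -2/5] . (h_Q, h_R, h_S, h_T) = 1
  [-2/15, -1/15, 2/3, -2/15] . (h_Q, h_R, h_S, h_T) = 1
  [-1/15, -7/15, -1/3, 14/15] . (h_Q, h_R, h_S, h_T) = 1

Solving yields:
  h_Q = 4595/957
  h_R = 2055/319
  h_S = 1385/319
  h_T = 5920/957

Starting state is T, so the expected hitting time is h_T = 5920/957.

Answer: 5920/957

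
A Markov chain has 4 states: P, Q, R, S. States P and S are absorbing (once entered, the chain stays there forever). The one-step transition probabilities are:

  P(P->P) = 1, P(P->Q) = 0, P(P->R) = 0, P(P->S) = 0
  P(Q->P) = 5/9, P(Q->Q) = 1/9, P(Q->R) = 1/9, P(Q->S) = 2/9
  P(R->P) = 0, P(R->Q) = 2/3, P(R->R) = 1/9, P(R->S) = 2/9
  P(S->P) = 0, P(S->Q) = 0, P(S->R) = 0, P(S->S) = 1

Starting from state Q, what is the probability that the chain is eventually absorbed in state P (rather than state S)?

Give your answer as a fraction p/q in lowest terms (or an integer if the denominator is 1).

Answer: 20/29

Derivation:
Let a_i = P(absorbed in P | start in state i).
Boundary conditions: a_P = 1, a_S = 0.
For each transient state i, a_i = sum_j P(i->j) * a_j:
  a_Q = 5/9*a_P + 1/9*a_Q + 1/9*a_R + 2/9*a_S
  a_R = 0*a_P + 2/3*a_Q + 1/9*a_R + 2/9*a_S

Substituting a_P = 1 and a_S = 0, rearrange to (I - Q) a = r where r[i] = P(i -> P):
  [8/9, -1/9] . (a_Q, a_R) = 5/9
  [-2/3, 8/9] . (a_Q, a_R) = 0

Solving yields:
  a_Q = 20/29
  a_R = 15/29

Starting state is Q, so the absorption probability is a_Q = 20/29.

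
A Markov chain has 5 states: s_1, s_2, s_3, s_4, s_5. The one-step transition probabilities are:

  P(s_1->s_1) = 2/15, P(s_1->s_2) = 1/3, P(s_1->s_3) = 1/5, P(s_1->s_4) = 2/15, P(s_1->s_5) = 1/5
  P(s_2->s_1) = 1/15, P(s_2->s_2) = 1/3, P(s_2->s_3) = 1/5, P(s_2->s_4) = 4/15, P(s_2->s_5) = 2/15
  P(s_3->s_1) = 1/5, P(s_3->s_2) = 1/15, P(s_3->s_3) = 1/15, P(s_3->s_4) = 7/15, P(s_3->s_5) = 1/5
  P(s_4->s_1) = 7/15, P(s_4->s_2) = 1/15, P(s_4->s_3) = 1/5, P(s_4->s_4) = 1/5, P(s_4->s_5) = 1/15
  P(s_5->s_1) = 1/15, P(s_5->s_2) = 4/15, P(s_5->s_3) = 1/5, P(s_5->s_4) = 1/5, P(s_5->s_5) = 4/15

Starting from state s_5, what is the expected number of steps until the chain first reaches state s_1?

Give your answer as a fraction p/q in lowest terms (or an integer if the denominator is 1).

Answer: 3621/703

Derivation:
Let h_i = expected steps to first reach s_1 from state i.
Boundary: h_s_1 = 0.
First-step equations for the other states:
  h_s_2 = 1 + 1/15*h_s_1 + 1/3*h_s_2 + 1/5*h_s_3 + 4/15*h_s_4 + 2/15*h_s_5
  h_s_3 = 1 + 1/5*h_s_1 + 1/15*h_s_2 + 1/15*h_s_3 + 7/15*h_s_4 + 1/5*h_s_5
  h_s_4 = 1 + 7/15*h_s_1 + 1/15*h_s_2 + 1/5*h_s_3 + 1/5*h_s_4 + 1/15*h_s_5
  h_s_5 = 1 + 1/15*h_s_1 + 4/15*h_s_2 + 1/5*h_s_3 + 1/5*h_s_4 + 4/15*h_s_5

Substituting h_s_1 = 0 and rearranging gives the linear system (I - Q) h = 1:
  [2/3, -1/5, -4/15, -2/15] . (h_s_2, h_s_3, h_s_4, h_s_5) = 1
  [-1/15, 14/15, -7/15, -1/5] . (h_s_2, h_s_3, h_s_4, h_s_5) = 1
  [-1/15, -1/5, 4/5, -1/15] . (h_s_2, h_s_3, h_s_4, h_s_5) = 1
  [-4/15, -1/5, -1/5, 11/15] . (h_s_2, h_s_3, h_s_4, h_s_5) = 1

Solving yields:
  h_s_2 = 3519/703
  h_s_3 = 2877/703
  h_s_4 = 2193/703
  h_s_5 = 3621/703

Starting state is s_5, so the expected hitting time is h_s_5 = 3621/703.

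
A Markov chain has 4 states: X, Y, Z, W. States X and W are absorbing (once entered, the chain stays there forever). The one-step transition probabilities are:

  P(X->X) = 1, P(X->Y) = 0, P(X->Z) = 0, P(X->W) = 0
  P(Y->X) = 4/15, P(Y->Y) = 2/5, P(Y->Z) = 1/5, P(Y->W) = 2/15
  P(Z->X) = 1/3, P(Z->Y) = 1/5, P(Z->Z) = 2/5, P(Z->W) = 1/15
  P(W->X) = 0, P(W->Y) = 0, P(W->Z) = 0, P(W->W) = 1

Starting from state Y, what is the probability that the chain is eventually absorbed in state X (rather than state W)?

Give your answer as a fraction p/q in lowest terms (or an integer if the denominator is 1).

Let a_i = P(absorbed in X | start in state i).
Boundary conditions: a_X = 1, a_W = 0.
For each transient state i, a_i = sum_j P(i->j) * a_j:
  a_Y = 4/15*a_X + 2/5*a_Y + 1/5*a_Z + 2/15*a_W
  a_Z = 1/3*a_X + 1/5*a_Y + 2/5*a_Z + 1/15*a_W

Substituting a_X = 1 and a_W = 0, rearrange to (I - Q) a = r where r[i] = P(i -> X):
  [3/5, -1/5] . (a_Y, a_Z) = 4/15
  [-1/5, 3/5] . (a_Y, a_Z) = 1/3

Solving yields:
  a_Y = 17/24
  a_Z = 19/24

Starting state is Y, so the absorption probability is a_Y = 17/24.

Answer: 17/24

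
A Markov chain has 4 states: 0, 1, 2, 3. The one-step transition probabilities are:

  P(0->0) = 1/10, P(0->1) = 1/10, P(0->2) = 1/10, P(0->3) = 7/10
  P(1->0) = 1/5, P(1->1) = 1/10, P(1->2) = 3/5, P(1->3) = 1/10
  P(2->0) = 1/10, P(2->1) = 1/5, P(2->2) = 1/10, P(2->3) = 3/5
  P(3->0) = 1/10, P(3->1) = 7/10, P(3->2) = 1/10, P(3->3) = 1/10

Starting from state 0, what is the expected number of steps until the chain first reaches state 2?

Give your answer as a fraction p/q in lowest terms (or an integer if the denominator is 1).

Answer: 980/243

Derivation:
Let h_i = expected steps to first reach 2 from state i.
Boundary: h_2 = 0.
First-step equations for the other states:
  h_0 = 1 + 1/10*h_0 + 1/10*h_1 + 1/10*h_2 + 7/10*h_3
  h_1 = 1 + 1/5*h_0 + 1/10*h_1 + 3/5*h_2 + 1/10*h_3
  h_3 = 1 + 1/10*h_0 + 7/10*h_1 + 1/10*h_2 + 1/10*h_3

Substituting h_2 = 0 and rearranging gives the linear system (I - Q) h = 1:
  [9/10, -1/10, -7/10] . (h_0, h_1, h_3) = 1
  [-1/5, 9/10, -1/10] . (h_0, h_1, h_3) = 1
  [-1/10, -7/10, 9/10] . (h_0, h_1, h_3) = 1

Solving yields:
  h_0 = 980/243
  h_1 = 580/243
  h_3 = 830/243

Starting state is 0, so the expected hitting time is h_0 = 980/243.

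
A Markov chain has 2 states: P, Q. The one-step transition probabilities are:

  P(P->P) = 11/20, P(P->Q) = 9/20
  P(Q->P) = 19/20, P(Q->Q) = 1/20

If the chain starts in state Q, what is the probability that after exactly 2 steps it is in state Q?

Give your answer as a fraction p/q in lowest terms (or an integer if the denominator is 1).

Computing P^2 by repeated multiplication:
P^1 =
  P: [11/20, 9/20]
  Q: [19/20, 1/20]
P^2 =
  P: [73/100, 27/100]
  Q: [57/100, 43/100]

(P^2)[Q -> Q] = 43/100

Answer: 43/100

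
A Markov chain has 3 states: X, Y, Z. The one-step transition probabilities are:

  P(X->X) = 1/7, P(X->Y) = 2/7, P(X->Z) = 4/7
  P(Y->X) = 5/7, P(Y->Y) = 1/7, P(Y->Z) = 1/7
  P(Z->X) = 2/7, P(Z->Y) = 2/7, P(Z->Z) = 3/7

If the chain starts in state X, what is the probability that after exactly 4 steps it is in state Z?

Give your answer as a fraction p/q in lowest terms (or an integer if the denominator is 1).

Answer: 972/2401

Derivation:
Computing P^4 by repeated multiplication:
P^1 =
  X: [1/7, 2/7, 4/7]
  Y: [5/7, 1/7, 1/7]
  Z: [2/7, 2/7, 3/7]
P^2 =
  X: [19/49, 12/49, 18/49]
  Y: [12/49, 13/49, 24/49]
  Z: [18/49, 12/49, 19/49]
P^3 =
  X: [115/343, 86/343, 142/343]
  Y: [125/343, 85/343, 19/49]
  Z: [116/343, 86/343, 141/343]
P^4 =
  X: [829/2401, 600/2401, 972/2401]
  Y: [816/2401, 601/2401, 984/2401]
  Z: [828/2401, 600/2401, 139/343]

(P^4)[X -> Z] = 972/2401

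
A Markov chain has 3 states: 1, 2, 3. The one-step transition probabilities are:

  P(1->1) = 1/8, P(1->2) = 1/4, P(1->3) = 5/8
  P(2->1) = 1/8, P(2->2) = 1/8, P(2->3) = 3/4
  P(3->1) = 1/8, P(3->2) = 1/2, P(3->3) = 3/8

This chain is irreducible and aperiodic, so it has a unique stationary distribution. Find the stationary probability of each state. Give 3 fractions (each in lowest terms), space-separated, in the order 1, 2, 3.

Answer: 1/8 15/44 47/88

Derivation:
The stationary distribution satisfies pi = pi * P, i.e.:
  pi_1 = 1/8*pi_1 + 1/8*pi_2 + 1/8*pi_3
  pi_2 = 1/4*pi_1 + 1/8*pi_2 + 1/2*pi_3
  pi_3 = 5/8*pi_1 + 3/4*pi_2 + 3/8*pi_3
with normalization: pi_1 + pi_2 + pi_3 = 1.

Using the first 2 balance equations plus normalization, the linear system A*pi = b is:
  [-7/8, 1/8, 1/8] . pi = 0
  [1/4, -7/8, 1/2] . pi = 0
  [1, 1, 1] . pi = 1

Solving yields:
  pi_1 = 1/8
  pi_2 = 15/44
  pi_3 = 47/88

Verification (pi * P):
  1/8*1/8 + 15/44*1/8 + 47/88*1/8 = 1/8 = pi_1  (ok)
  1/8*1/4 + 15/44*1/8 + 47/88*1/2 = 15/44 = pi_2  (ok)
  1/8*5/8 + 15/44*3/4 + 47/88*3/8 = 47/88 = pi_3  (ok)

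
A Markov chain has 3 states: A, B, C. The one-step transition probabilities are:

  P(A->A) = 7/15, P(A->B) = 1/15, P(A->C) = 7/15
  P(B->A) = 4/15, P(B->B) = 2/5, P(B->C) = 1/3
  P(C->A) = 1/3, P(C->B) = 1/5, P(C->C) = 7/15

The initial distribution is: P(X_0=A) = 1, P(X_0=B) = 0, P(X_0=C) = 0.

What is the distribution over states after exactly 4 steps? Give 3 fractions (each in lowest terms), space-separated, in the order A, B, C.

Answer: 18808/50625 9394/50625 22423/50625

Derivation:
Propagating the distribution step by step (d_{t+1} = d_t * P):
d_0 = (A=1, B=0, C=0)
  d_1[A] = 1*7/15 + 0*4/15 + 0*1/3 = 7/15
  d_1[B] = 1*1/15 + 0*2/5 + 0*1/5 = 1/15
  d_1[C] = 1*7/15 + 0*1/3 + 0*7/15 = 7/15
d_1 = (A=7/15, B=1/15, C=7/15)
  d_2[A] = 7/15*7/15 + 1/15*4/15 + 7/15*1/3 = 88/225
  d_2[B] = 7/15*1/15 + 1/15*2/5 + 7/15*1/5 = 34/225
  d_2[C] = 7/15*7/15 + 1/15*1/3 + 7/15*7/15 = 103/225
d_2 = (A=88/225, B=34/225, C=103/225)
  d_3[A] = 88/225*7/15 + 34/225*4/15 + 103/225*1/3 = 1267/3375
  d_3[B] = 88/225*1/15 + 34/225*2/5 + 103/225*1/5 = 601/3375
  d_3[C] = 88/225*7/15 + 34/225*1/3 + 103/225*7/15 = 1507/3375
d_3 = (A=1267/3375, B=601/3375, C=1507/3375)
  d_4[A] = 1267/3375*7/15 + 601/3375*4/15 + 1507/3375*1/3 = 18808/50625
  d_4[B] = 1267/3375*1/15 + 601/3375*2/5 + 1507/3375*1/5 = 9394/50625
  d_4[C] = 1267/3375*7/15 + 601/3375*1/3 + 1507/3375*7/15 = 22423/50625
d_4 = (A=18808/50625, B=9394/50625, C=22423/50625)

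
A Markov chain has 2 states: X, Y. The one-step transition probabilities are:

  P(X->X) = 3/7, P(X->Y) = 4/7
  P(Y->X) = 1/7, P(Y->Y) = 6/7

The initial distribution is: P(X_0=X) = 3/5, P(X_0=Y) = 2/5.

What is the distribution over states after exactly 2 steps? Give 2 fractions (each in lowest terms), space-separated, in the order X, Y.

Propagating the distribution step by step (d_{t+1} = d_t * P):
d_0 = (X=3/5, Y=2/5)
  d_1[X] = 3/5*3/7 + 2/5*1/7 = 11/35
  d_1[Y] = 3/5*4/7 + 2/5*6/7 = 24/35
d_1 = (X=11/35, Y=24/35)
  d_2[X] = 11/35*3/7 + 24/35*1/7 = 57/245
  d_2[Y] = 11/35*4/7 + 24/35*6/7 = 188/245
d_2 = (X=57/245, Y=188/245)

Answer: 57/245 188/245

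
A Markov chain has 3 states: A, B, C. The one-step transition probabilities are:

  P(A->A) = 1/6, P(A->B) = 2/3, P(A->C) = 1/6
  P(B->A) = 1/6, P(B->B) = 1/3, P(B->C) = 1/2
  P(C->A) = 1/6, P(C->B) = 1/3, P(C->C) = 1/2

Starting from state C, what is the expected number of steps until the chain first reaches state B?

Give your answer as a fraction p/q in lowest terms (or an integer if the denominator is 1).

Answer: 18/7

Derivation:
Let h_i = expected steps to first reach B from state i.
Boundary: h_B = 0.
First-step equations for the other states:
  h_A = 1 + 1/6*h_A + 2/3*h_B + 1/6*h_C
  h_C = 1 + 1/6*h_A + 1/3*h_B + 1/2*h_C

Substituting h_B = 0 and rearranging gives the linear system (I - Q) h = 1:
  [5/6, -1/6] . (h_A, h_C) = 1
  [-1/6, 1/2] . (h_A, h_C) = 1

Solving yields:
  h_A = 12/7
  h_C = 18/7

Starting state is C, so the expected hitting time is h_C = 18/7.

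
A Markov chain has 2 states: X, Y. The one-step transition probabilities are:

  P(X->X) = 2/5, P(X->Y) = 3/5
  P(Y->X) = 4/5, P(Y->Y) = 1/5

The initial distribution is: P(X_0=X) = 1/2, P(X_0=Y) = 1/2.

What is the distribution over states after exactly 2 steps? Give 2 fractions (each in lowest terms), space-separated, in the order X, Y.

Answer: 14/25 11/25

Derivation:
Propagating the distribution step by step (d_{t+1} = d_t * P):
d_0 = (X=1/2, Y=1/2)
  d_1[X] = 1/2*2/5 + 1/2*4/5 = 3/5
  d_1[Y] = 1/2*3/5 + 1/2*1/5 = 2/5
d_1 = (X=3/5, Y=2/5)
  d_2[X] = 3/5*2/5 + 2/5*4/5 = 14/25
  d_2[Y] = 3/5*3/5 + 2/5*1/5 = 11/25
d_2 = (X=14/25, Y=11/25)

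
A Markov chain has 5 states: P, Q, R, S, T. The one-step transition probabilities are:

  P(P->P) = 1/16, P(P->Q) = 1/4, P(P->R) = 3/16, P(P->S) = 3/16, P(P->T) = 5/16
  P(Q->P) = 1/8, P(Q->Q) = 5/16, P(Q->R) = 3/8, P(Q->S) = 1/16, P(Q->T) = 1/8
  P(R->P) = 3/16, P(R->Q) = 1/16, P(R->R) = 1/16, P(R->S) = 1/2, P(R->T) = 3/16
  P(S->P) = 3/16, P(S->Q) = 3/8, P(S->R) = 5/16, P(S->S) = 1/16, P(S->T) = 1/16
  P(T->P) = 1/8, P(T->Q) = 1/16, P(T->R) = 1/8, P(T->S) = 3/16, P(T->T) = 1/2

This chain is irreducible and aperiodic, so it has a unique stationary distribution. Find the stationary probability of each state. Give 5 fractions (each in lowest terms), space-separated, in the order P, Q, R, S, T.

The stationary distribution satisfies pi = pi * P, i.e.:
  pi_P = 1/16*pi_P + 1/8*pi_Q + 3/16*pi_R + 3/16*pi_S + 1/8*pi_T
  pi_Q = 1/4*pi_P + 5/16*pi_Q + 1/16*pi_R + 3/8*pi_S + 1/16*pi_T
  pi_R = 3/16*pi_P + 3/8*pi_Q + 1/16*pi_R + 5/16*pi_S + 1/8*pi_T
  pi_S = 3/16*pi_P + 1/16*pi_Q + 1/2*pi_R + 1/16*pi_S + 3/16*pi_T
  pi_T = 5/16*pi_P + 1/8*pi_Q + 3/16*pi_R + 1/16*pi_S + 1/2*pi_T
with normalization: pi_P + pi_Q + pi_R + pi_S + pi_T = 1.

Using the first 4 balance equations plus normalization, the linear system A*pi = b is:
  [-15/16, 1/8, 3/16, 3/16, 1/8] . pi = 0
  [1/4, -11/16, 1/16, 3/8, 1/16] . pi = 0
  [3/16, 3/8, -15/16, 5/16, 1/8] . pi = 0
  [3/16, 1/16, 1/2, -15/16, 3/16] . pi = 0
  [1, 1, 1, 1, 1] . pi = 1

Solving yields:
  pi_P = 41/289
  pi_Q = 763/3757
  pi_R = 787/3757
  pi_S = 760/3757
  pi_T = 914/3757

Verification (pi * P):
  41/289*1/16 + 763/3757*1/8 + 787/3757*3/16 + 760/3757*3/16 + 914/3757*1/8 = 41/289 = pi_P  (ok)
  41/289*1/4 + 763/3757*5/16 + 787/3757*1/16 + 760/3757*3/8 + 914/3757*1/16 = 763/3757 = pi_Q  (ok)
  41/289*3/16 + 763/3757*3/8 + 787/3757*1/16 + 760/3757*5/16 + 914/3757*1/8 = 787/3757 = pi_R  (ok)
  41/289*3/16 + 763/3757*1/16 + 787/3757*1/2 + 760/3757*1/16 + 914/3757*3/16 = 760/3757 = pi_S  (ok)
  41/289*5/16 + 763/3757*1/8 + 787/3757*3/16 + 760/3757*1/16 + 914/3757*1/2 = 914/3757 = pi_T  (ok)

Answer: 41/289 763/3757 787/3757 760/3757 914/3757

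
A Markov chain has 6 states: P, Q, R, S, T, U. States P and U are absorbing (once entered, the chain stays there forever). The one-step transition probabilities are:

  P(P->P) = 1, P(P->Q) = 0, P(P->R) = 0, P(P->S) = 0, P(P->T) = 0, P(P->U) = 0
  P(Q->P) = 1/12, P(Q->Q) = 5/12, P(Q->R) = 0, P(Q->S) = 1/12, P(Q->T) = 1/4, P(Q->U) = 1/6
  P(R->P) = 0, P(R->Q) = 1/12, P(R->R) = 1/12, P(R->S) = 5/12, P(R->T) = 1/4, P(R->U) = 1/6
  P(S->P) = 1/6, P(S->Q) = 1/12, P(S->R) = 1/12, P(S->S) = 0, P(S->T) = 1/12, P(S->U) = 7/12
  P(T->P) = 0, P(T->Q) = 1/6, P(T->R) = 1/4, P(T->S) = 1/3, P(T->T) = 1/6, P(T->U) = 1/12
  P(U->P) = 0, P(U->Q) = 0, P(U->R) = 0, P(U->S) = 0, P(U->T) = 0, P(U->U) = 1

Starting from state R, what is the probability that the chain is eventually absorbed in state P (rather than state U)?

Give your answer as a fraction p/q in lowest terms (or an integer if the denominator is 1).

Answer: 281/1609

Derivation:
Let a_i = P(absorbed in P | start in state i).
Boundary conditions: a_P = 1, a_U = 0.
For each transient state i, a_i = sum_j P(i->j) * a_j:
  a_Q = 1/12*a_P + 5/12*a_Q + 0*a_R + 1/12*a_S + 1/4*a_T + 1/6*a_U
  a_R = 0*a_P + 1/12*a_Q + 1/12*a_R + 5/12*a_S + 1/4*a_T + 1/6*a_U
  a_S = 1/6*a_P + 1/12*a_Q + 1/12*a_R + 0*a_S + 1/12*a_T + 7/12*a_U
  a_T = 0*a_P + 1/6*a_Q + 1/4*a_R + 1/3*a_S + 1/6*a_T + 1/12*a_U

Substituting a_P = 1 and a_U = 0, rearrange to (I - Q) a = r where r[i] = P(i -> P):
  [7/12, 0, -1/12, -1/4] . (a_Q, a_R, a_S, a_T) = 1/12
  [-1/12, 11/12, -5/12, -1/4] . (a_Q, a_R, a_S, a_T) = 0
  [-1/12, -1/12, 1, -1/12] . (a_Q, a_R, a_S, a_T) = 1/6
  [-1/6, -1/4, -1/3, 5/6] . (a_Q, a_R, a_S, a_T) = 0

Solving yields:
  a_Q = 1647/6436
  a_R = 281/1609
  a_S = 703/3218
  a_T = 1229/6436

Starting state is R, so the absorption probability is a_R = 281/1609.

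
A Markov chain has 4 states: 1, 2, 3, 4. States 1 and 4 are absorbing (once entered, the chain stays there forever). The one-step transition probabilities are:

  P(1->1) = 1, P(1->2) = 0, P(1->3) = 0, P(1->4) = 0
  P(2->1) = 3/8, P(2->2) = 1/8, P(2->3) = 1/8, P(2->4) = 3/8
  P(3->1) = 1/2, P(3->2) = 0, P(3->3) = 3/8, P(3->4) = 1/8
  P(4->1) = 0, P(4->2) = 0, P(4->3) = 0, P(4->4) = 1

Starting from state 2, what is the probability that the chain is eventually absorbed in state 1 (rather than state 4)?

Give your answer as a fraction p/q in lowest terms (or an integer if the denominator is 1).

Let a_i = P(absorbed in 1 | start in state i).
Boundary conditions: a_1 = 1, a_4 = 0.
For each transient state i, a_i = sum_j P(i->j) * a_j:
  a_2 = 3/8*a_1 + 1/8*a_2 + 1/8*a_3 + 3/8*a_4
  a_3 = 1/2*a_1 + 0*a_2 + 3/8*a_3 + 1/8*a_4

Substituting a_1 = 1 and a_4 = 0, rearrange to (I - Q) a = r where r[i] = P(i -> 1):
  [7/8, -1/8] . (a_2, a_3) = 3/8
  [0, 5/8] . (a_2, a_3) = 1/2

Solving yields:
  a_2 = 19/35
  a_3 = 4/5

Starting state is 2, so the absorption probability is a_2 = 19/35.

Answer: 19/35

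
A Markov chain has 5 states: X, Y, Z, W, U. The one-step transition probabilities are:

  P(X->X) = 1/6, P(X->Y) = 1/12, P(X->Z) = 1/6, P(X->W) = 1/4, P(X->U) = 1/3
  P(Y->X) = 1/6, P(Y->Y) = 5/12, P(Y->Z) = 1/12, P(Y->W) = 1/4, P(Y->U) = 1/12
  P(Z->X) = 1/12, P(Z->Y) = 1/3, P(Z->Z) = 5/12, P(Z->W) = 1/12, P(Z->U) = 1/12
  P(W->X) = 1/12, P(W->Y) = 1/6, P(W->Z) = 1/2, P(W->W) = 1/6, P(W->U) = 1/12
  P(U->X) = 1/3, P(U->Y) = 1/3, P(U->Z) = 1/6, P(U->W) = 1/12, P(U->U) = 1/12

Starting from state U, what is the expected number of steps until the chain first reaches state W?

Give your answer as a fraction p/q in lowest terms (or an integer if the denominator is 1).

Answer: 1788/301

Derivation:
Let h_i = expected steps to first reach W from state i.
Boundary: h_W = 0.
First-step equations for the other states:
  h_X = 1 + 1/6*h_X + 1/12*h_Y + 1/6*h_Z + 1/4*h_W + 1/3*h_U
  h_Y = 1 + 1/6*h_X + 5/12*h_Y + 1/12*h_Z + 1/4*h_W + 1/12*h_U
  h_Z = 1 + 1/12*h_X + 1/3*h_Y + 5/12*h_Z + 1/12*h_W + 1/12*h_U
  h_U = 1 + 1/3*h_X + 1/3*h_Y + 1/6*h_Z + 1/12*h_W + 1/12*h_U

Substituting h_W = 0 and rearranging gives the linear system (I - Q) h = 1:
  [5/6, -1/12, -1/6, -1/3] . (h_X, h_Y, h_Z, h_U) = 1
  [-1/6, 7/12, -1/12, -1/12] . (h_X, h_Y, h_Z, h_U) = 1
  [-1/12, -1/3, 7/12, -1/12] . (h_X, h_Y, h_Z, h_U) = 1
  [-1/3, -1/3, -1/6, 11/12] . (h_X, h_Y, h_Z, h_U) = 1

Solving yields:
  h_X = 228/43
  h_Y = 1492/301
  h_Z = 1852/301
  h_U = 1788/301

Starting state is U, so the expected hitting time is h_U = 1788/301.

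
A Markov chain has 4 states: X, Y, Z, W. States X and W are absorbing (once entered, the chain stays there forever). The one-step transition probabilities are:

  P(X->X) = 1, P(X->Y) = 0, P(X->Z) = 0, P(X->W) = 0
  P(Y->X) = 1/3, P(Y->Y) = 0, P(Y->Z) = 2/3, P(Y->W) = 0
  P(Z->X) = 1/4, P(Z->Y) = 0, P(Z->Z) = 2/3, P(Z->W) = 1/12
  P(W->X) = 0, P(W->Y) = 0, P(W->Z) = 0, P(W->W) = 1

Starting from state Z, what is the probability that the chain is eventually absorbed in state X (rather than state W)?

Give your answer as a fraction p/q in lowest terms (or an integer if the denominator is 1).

Answer: 3/4

Derivation:
Let a_i = P(absorbed in X | start in state i).
Boundary conditions: a_X = 1, a_W = 0.
For each transient state i, a_i = sum_j P(i->j) * a_j:
  a_Y = 1/3*a_X + 0*a_Y + 2/3*a_Z + 0*a_W
  a_Z = 1/4*a_X + 0*a_Y + 2/3*a_Z + 1/12*a_W

Substituting a_X = 1 and a_W = 0, rearrange to (I - Q) a = r where r[i] = P(i -> X):
  [1, -2/3] . (a_Y, a_Z) = 1/3
  [0, 1/3] . (a_Y, a_Z) = 1/4

Solving yields:
  a_Y = 5/6
  a_Z = 3/4

Starting state is Z, so the absorption probability is a_Z = 3/4.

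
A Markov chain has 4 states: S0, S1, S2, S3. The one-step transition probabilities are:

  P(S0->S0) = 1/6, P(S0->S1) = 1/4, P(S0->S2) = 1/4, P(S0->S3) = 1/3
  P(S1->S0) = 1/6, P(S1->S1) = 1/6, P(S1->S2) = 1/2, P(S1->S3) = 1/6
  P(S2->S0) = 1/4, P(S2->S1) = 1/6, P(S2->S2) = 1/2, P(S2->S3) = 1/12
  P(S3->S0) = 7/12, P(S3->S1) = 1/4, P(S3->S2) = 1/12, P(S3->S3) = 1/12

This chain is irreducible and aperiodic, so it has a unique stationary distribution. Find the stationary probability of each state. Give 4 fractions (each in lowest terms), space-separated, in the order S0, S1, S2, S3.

The stationary distribution satisfies pi = pi * P, i.e.:
  pi_S0 = 1/6*pi_S0 + 1/6*pi_S1 + 1/4*pi_S2 + 7/12*pi_S3
  pi_S1 = 1/4*pi_S0 + 1/6*pi_S1 + 1/6*pi_S2 + 1/4*pi_S3
  pi_S2 = 1/4*pi_S0 + 1/2*pi_S1 + 1/2*pi_S2 + 1/12*pi_S3
  pi_S3 = 1/3*pi_S0 + 1/6*pi_S1 + 1/12*pi_S2 + 1/12*pi_S3
with normalization: pi_S0 + pi_S1 + pi_S2 + pi_S3 = 1.

Using the first 3 balance equations plus normalization, the linear system A*pi = b is:
  [-5/6, 1/6, 1/4, 7/12] . pi = 0
  [1/4, -5/6, 1/6, 1/4] . pi = 0
  [1/4, 1/2, -1/2, 1/12] . pi = 0
  [1, 1, 1, 1] . pi = 1

Solving yields:
  pi_S0 = 230/863
  pi_S1 = 175/863
  pi_S2 = 314/863
  pi_S3 = 144/863

Verification (pi * P):
  230/863*1/6 + 175/863*1/6 + 314/863*1/4 + 144/863*7/12 = 230/863 = pi_S0  (ok)
  230/863*1/4 + 175/863*1/6 + 314/863*1/6 + 144/863*1/4 = 175/863 = pi_S1  (ok)
  230/863*1/4 + 175/863*1/2 + 314/863*1/2 + 144/863*1/12 = 314/863 = pi_S2  (ok)
  230/863*1/3 + 175/863*1/6 + 314/863*1/12 + 144/863*1/12 = 144/863 = pi_S3  (ok)

Answer: 230/863 175/863 314/863 144/863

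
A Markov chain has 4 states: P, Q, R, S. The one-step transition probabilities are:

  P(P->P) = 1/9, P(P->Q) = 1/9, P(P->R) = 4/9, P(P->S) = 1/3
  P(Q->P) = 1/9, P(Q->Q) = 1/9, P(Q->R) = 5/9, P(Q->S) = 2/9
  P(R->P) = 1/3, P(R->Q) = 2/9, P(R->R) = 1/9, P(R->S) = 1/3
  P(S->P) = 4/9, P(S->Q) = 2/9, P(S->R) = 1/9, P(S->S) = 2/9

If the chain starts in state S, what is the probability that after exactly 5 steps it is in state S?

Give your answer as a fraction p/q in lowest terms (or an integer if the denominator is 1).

Answer: 16720/59049

Derivation:
Computing P^5 by repeated multiplication:
P^1 =
  P: [1/9, 1/9, 4/9, 1/3]
  Q: [1/9, 1/9, 5/9, 2/9]
  R: [1/3, 2/9, 1/9, 1/3]
  S: [4/9, 2/9, 1/9, 2/9]
P^2 =
  P: [26/81, 16/81, 16/81, 23/81]
  Q: [25/81, 16/81, 16/81, 8/27]
  R: [20/81, 13/81, 26/81, 22/81]
  S: [17/81, 4/27, 29/81, 23/81]
P^3 =
  P: [182/729, 40/243, 223/729, 68/243]
  Q: [185/729, 121/729, 220/729, 203/729]
  R: [199/729, 43/243, 193/729, 208/729]
  S: [208/729, 133/729, 20/81, 208/729]
P^4 =
  P: [1787/6561, 1156/6561, 65/243, 23/81]
  Q: [1778/6561, 128/729, 1768/6561, 23/81]
  R: [1739/6561, 1130/6561, 614/2187, 1850/6561]
  S: [571/2187, 1117/6561, 1885/6561, 1846/6561]
P^5 =
  P: [580/2187, 377/2187, 16546/59049, 16664/59049]
  Q: [15686/59049, 10192/59049, 5501/19683, 1852/6561]
  R: [65/243, 10253/59049, 16298/59049, 16703/59049]
  S: [15869/59049, 10292/59049, 16168/59049, 16720/59049]

(P^5)[S -> S] = 16720/59049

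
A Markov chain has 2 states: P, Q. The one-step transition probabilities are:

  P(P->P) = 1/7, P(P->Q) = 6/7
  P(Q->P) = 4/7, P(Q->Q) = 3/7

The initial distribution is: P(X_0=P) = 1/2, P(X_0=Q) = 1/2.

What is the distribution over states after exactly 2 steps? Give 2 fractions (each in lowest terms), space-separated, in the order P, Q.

Answer: 41/98 57/98

Derivation:
Propagating the distribution step by step (d_{t+1} = d_t * P):
d_0 = (P=1/2, Q=1/2)
  d_1[P] = 1/2*1/7 + 1/2*4/7 = 5/14
  d_1[Q] = 1/2*6/7 + 1/2*3/7 = 9/14
d_1 = (P=5/14, Q=9/14)
  d_2[P] = 5/14*1/7 + 9/14*4/7 = 41/98
  d_2[Q] = 5/14*6/7 + 9/14*3/7 = 57/98
d_2 = (P=41/98, Q=57/98)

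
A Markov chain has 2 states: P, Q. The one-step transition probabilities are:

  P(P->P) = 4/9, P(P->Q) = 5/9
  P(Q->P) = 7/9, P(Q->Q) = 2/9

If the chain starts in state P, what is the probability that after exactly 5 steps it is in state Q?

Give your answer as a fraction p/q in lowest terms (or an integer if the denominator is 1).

Computing P^5 by repeated multiplication:
P^1 =
  P: [4/9, 5/9]
  Q: [7/9, 2/9]
P^2 =
  P: [17/27, 10/27]
  Q: [14/27, 13/27]
P^3 =
  P: [46/81, 35/81]
  Q: [49/81, 32/81]
P^4 =
  P: [143/243, 100/243]
  Q: [140/243, 103/243]
P^5 =
  P: [424/729, 305/729]
  Q: [427/729, 302/729]

(P^5)[P -> Q] = 305/729

Answer: 305/729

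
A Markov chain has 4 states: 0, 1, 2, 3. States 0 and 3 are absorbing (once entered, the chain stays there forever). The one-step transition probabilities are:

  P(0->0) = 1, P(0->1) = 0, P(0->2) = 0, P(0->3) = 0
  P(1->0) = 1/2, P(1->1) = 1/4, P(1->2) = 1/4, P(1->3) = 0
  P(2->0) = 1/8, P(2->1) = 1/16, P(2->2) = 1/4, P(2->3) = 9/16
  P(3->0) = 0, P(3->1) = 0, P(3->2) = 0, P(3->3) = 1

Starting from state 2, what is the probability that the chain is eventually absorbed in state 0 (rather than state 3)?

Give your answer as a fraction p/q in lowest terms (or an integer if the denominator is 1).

Answer: 8/35

Derivation:
Let a_i = P(absorbed in 0 | start in state i).
Boundary conditions: a_0 = 1, a_3 = 0.
For each transient state i, a_i = sum_j P(i->j) * a_j:
  a_1 = 1/2*a_0 + 1/4*a_1 + 1/4*a_2 + 0*a_3
  a_2 = 1/8*a_0 + 1/16*a_1 + 1/4*a_2 + 9/16*a_3

Substituting a_0 = 1 and a_3 = 0, rearrange to (I - Q) a = r where r[i] = P(i -> 0):
  [3/4, -1/4] . (a_1, a_2) = 1/2
  [-1/16, 3/4] . (a_1, a_2) = 1/8

Solving yields:
  a_1 = 26/35
  a_2 = 8/35

Starting state is 2, so the absorption probability is a_2 = 8/35.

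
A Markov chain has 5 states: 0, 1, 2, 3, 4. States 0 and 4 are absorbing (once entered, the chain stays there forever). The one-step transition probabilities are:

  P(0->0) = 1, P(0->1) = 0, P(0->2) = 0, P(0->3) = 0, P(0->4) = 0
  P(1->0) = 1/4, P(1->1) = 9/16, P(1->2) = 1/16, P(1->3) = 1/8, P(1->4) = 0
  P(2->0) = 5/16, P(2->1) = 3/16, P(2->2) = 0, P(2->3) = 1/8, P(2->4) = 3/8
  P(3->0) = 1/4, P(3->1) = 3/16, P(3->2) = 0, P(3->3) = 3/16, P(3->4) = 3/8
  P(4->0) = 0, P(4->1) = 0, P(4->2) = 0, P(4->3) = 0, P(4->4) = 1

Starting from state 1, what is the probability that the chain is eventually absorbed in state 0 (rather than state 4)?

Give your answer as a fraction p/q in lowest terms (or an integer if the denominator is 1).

Answer: 1033/1315

Derivation:
Let a_i = P(absorbed in 0 | start in state i).
Boundary conditions: a_0 = 1, a_4 = 0.
For each transient state i, a_i = sum_j P(i->j) * a_j:
  a_1 = 1/4*a_0 + 9/16*a_1 + 1/16*a_2 + 1/8*a_3 + 0*a_4
  a_2 = 5/16*a_0 + 3/16*a_1 + 0*a_2 + 1/8*a_3 + 3/8*a_4
  a_3 = 1/4*a_0 + 3/16*a_1 + 0*a_2 + 3/16*a_3 + 3/8*a_4

Substituting a_0 = 1 and a_4 = 0, rearrange to (I - Q) a = r where r[i] = P(i -> 0):
  [7/16, -1/16, -1/8] . (a_1, a_2, a_3) = 1/4
  [-3/16, 1, -1/8] . (a_1, a_2, a_3) = 5/16
  [-3/16, 0, 13/16] . (a_1, a_2, a_3) = 1/4

Solving yields:
  a_1 = 1033/1315
  a_2 = 137/263
  a_3 = 643/1315

Starting state is 1, so the absorption probability is a_1 = 1033/1315.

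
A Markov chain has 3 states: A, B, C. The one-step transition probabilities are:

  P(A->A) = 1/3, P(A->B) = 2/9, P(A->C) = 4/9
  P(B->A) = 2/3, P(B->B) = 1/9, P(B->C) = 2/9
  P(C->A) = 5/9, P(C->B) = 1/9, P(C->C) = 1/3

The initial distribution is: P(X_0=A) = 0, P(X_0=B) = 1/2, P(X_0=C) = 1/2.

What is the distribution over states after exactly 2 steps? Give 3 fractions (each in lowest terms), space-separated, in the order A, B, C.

Propagating the distribution step by step (d_{t+1} = d_t * P):
d_0 = (A=0, B=1/2, C=1/2)
  d_1[A] = 0*1/3 + 1/2*2/3 + 1/2*5/9 = 11/18
  d_1[B] = 0*2/9 + 1/2*1/9 + 1/2*1/9 = 1/9
  d_1[C] = 0*4/9 + 1/2*2/9 + 1/2*1/3 = 5/18
d_1 = (A=11/18, B=1/9, C=5/18)
  d_2[A] = 11/18*1/3 + 1/9*2/3 + 5/18*5/9 = 35/81
  d_2[B] = 11/18*2/9 + 1/9*1/9 + 5/18*1/9 = 29/162
  d_2[C] = 11/18*4/9 + 1/9*2/9 + 5/18*1/3 = 7/18
d_2 = (A=35/81, B=29/162, C=7/18)

Answer: 35/81 29/162 7/18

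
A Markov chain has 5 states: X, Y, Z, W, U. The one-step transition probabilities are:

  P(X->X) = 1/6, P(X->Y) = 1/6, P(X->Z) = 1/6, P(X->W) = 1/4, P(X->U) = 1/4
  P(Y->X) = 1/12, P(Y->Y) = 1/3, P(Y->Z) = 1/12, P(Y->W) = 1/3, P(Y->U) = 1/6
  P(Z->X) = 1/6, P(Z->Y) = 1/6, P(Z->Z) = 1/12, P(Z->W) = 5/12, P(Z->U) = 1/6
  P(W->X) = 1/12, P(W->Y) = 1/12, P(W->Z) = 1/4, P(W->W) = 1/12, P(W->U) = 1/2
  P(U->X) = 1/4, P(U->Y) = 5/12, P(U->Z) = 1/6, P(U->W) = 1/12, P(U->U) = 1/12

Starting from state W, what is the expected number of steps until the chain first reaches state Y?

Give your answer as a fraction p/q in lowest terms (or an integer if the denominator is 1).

Let h_i = expected steps to first reach Y from state i.
Boundary: h_Y = 0.
First-step equations for the other states:
  h_X = 1 + 1/6*h_X + 1/6*h_Y + 1/6*h_Z + 1/4*h_W + 1/4*h_U
  h_Z = 1 + 1/6*h_X + 1/6*h_Y + 1/12*h_Z + 5/12*h_W + 1/6*h_U
  h_W = 1 + 1/12*h_X + 1/12*h_Y + 1/4*h_Z + 1/12*h_W + 1/2*h_U
  h_U = 1 + 1/4*h_X + 5/12*h_Y + 1/6*h_Z + 1/12*h_W + 1/12*h_U

Substituting h_Y = 0 and rearranging gives the linear system (I - Q) h = 1:
  [5/6, -1/6, -1/4, -1/4] . (h_X, h_Z, h_W, h_U) = 1
  [-1/6, 11/12, -5/12, -1/6] . (h_X, h_Z, h_W, h_U) = 1
  [-1/12, -1/4, 11/12, -1/2] . (h_X, h_Z, h_W, h_U) = 1
  [-1/4, -1/6, -1/12, 11/12] . (h_X, h_Z, h_W, h_U) = 1

Solving yields:
  h_X = 1416/299
  h_Z = 15900/3289
  h_W = 15984/3289
  h_U = 12180/3289

Starting state is W, so the expected hitting time is h_W = 15984/3289.

Answer: 15984/3289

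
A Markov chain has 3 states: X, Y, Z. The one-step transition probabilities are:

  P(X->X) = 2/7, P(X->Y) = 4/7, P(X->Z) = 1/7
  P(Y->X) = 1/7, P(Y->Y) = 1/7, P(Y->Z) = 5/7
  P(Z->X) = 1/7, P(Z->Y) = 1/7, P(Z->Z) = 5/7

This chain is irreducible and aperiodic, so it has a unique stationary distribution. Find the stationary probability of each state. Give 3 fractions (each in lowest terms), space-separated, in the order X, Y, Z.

The stationary distribution satisfies pi = pi * P, i.e.:
  pi_X = 2/7*pi_X + 1/7*pi_Y + 1/7*pi_Z
  pi_Y = 4/7*pi_X + 1/7*pi_Y + 1/7*pi_Z
  pi_Z = 1/7*pi_X + 5/7*pi_Y + 5/7*pi_Z
with normalization: pi_X + pi_Y + pi_Z = 1.

Using the first 2 balance equations plus normalization, the linear system A*pi = b is:
  [-5/7, 1/7, 1/7] . pi = 0
  [4/7, -6/7, 1/7] . pi = 0
  [1, 1, 1] . pi = 1

Solving yields:
  pi_X = 1/6
  pi_Y = 3/14
  pi_Z = 13/21

Verification (pi * P):
  1/6*2/7 + 3/14*1/7 + 13/21*1/7 = 1/6 = pi_X  (ok)
  1/6*4/7 + 3/14*1/7 + 13/21*1/7 = 3/14 = pi_Y  (ok)
  1/6*1/7 + 3/14*5/7 + 13/21*5/7 = 13/21 = pi_Z  (ok)

Answer: 1/6 3/14 13/21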